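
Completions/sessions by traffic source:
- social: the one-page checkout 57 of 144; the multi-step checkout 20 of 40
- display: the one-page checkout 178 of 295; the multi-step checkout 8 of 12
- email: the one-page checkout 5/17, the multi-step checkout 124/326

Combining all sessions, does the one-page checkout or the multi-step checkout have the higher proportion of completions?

Social: the one-page checkout 57/144 = 39.6%, the multi-step checkout 20/40 = 50.0% → the multi-step checkout
Display: the one-page checkout 178/295 = 60.3%, the multi-step checkout 8/12 = 66.7% → the multi-step checkout
Email: the one-page checkout 5/17 = 29.4%, the multi-step checkout 124/326 = 38.0% → the multi-step checkout
Overall: the one-page checkout 240/456 = 52.6%, the multi-step checkout 152/378 = 40.2% → the one-page checkout
(The multi-step checkout wins every traffic group but the one-page checkout wins overall — the multi-step checkout's sessions skew toward the low-rate email group.)

the one-page checkout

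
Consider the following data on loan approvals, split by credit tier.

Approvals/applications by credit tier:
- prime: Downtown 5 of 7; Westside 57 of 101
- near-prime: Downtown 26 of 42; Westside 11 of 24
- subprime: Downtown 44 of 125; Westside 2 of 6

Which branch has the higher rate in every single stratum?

Downtown

Prime: Downtown 5/7 = 71.4%, Westside 57/101 = 56.4% → Downtown
Near-prime: Downtown 26/42 = 61.9%, Westside 11/24 = 45.8% → Downtown
Subprime: Downtown 44/125 = 35.2%, Westside 2/6 = 33.3% → Downtown
Downtown has the higher rate in all 3 groups.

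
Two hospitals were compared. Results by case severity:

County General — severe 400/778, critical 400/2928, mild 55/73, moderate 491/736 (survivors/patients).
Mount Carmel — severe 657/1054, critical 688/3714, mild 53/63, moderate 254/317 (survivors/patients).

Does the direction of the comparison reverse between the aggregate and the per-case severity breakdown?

No

Severe: County General 400/778 = 51.4%, Mount Carmel 657/1054 = 62.3% → Mount Carmel
Critical: County General 400/2928 = 13.7%, Mount Carmel 688/3714 = 18.5% → Mount Carmel
Mild: County General 55/73 = 75.3%, Mount Carmel 53/63 = 84.1% → Mount Carmel
Moderate: County General 491/736 = 66.7%, Mount Carmel 254/317 = 80.1% → Mount Carmel
Overall: County General 1346/4515 = 29.8%, Mount Carmel 1652/5148 = 32.1% → Mount Carmel
Mount Carmel wins overall and in every case group — no reversal.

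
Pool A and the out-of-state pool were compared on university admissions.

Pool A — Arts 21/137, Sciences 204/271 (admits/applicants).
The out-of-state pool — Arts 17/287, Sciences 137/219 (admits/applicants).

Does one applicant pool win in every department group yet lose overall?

No

Arts: Pool A 21/137 = 15.3%, the out-of-state pool 17/287 = 5.9% → Pool A
Sciences: Pool A 204/271 = 75.3%, the out-of-state pool 137/219 = 62.6% → Pool A
Overall: Pool A 225/408 = 55.1%, the out-of-state pool 154/506 = 30.4% → Pool A
Pool A wins overall and in every department group — no reversal.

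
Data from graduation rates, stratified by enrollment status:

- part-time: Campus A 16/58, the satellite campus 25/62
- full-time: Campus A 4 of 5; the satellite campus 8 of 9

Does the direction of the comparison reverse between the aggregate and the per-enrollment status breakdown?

Part-time: Campus A 16/58 = 27.6%, the satellite campus 25/62 = 40.3% → the satellite campus
Full-time: Campus A 4/5 = 80.0%, the satellite campus 8/9 = 88.9% → the satellite campus
Overall: Campus A 20/63 = 31.7%, the satellite campus 33/71 = 46.5% → the satellite campus
The satellite campus wins overall and in every enrollment group — no reversal.

No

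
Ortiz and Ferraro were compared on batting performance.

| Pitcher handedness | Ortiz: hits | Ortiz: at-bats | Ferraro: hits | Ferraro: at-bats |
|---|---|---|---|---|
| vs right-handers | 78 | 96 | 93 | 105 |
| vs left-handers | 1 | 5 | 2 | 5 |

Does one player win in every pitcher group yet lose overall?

Vs right-handers: Ortiz 78/96 = 81.2%, Ferraro 93/105 = 88.6% → Ferraro
Vs left-handers: Ortiz 1/5 = 20.0%, Ferraro 2/5 = 40.0% → Ferraro
Overall: Ortiz 79/101 = 78.2%, Ferraro 95/110 = 86.4% → Ferraro
Ferraro wins overall and in every pitcher group — no reversal.

No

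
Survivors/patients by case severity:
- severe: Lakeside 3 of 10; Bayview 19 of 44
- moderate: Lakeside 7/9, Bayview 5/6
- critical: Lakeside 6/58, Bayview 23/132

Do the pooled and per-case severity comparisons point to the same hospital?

Severe: Lakeside 3/10 = 30.0%, Bayview 19/44 = 43.2% → Bayview
Moderate: Lakeside 7/9 = 77.8%, Bayview 5/6 = 83.3% → Bayview
Critical: Lakeside 6/58 = 10.3%, Bayview 23/132 = 17.4% → Bayview
Overall: Lakeside 16/77 = 20.8%, Bayview 47/182 = 25.8% → Bayview
Bayview wins overall and in every case group — no reversal.

Yes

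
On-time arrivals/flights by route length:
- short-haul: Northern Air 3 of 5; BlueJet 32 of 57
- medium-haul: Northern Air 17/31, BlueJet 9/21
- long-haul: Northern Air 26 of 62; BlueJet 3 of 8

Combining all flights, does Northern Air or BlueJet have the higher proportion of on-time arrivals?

Short-haul: Northern Air 3/5 = 60.0%, BlueJet 32/57 = 56.1% → Northern Air
Medium-haul: Northern Air 17/31 = 54.8%, BlueJet 9/21 = 42.9% → Northern Air
Long-haul: Northern Air 26/62 = 41.9%, BlueJet 3/8 = 37.5% → Northern Air
Overall: Northern Air 46/98 = 46.9%, BlueJet 44/86 = 51.2% → BlueJet
(Northern Air wins every route group but BlueJet wins overall — Northern Air's flights skew toward the low-rate long-haul group.)

BlueJet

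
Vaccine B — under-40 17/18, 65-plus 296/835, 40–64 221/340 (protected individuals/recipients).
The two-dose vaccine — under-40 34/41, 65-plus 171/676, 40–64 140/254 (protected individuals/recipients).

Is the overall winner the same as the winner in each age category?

Under-40: Vaccine B 17/18 = 94.4%, the two-dose vaccine 34/41 = 82.9% → Vaccine B
65-plus: Vaccine B 296/835 = 35.4%, the two-dose vaccine 171/676 = 25.3% → Vaccine B
40–64: Vaccine B 221/340 = 65.0%, the two-dose vaccine 140/254 = 55.1% → Vaccine B
Overall: Vaccine B 534/1193 = 44.8%, the two-dose vaccine 345/971 = 35.5% → Vaccine B
Vaccine B wins overall and in every age group — no reversal.

Yes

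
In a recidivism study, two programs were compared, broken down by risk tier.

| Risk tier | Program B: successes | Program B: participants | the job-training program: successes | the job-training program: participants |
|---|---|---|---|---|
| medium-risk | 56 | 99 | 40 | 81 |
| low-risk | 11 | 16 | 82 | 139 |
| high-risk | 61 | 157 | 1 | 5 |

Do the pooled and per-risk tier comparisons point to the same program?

No

Medium-risk: Program B 56/99 = 56.6%, the job-training program 40/81 = 49.4% → Program B
Low-risk: Program B 11/16 = 68.8%, the job-training program 82/139 = 59.0% → Program B
High-risk: Program B 61/157 = 38.9%, the job-training program 1/5 = 20.0% → Program B
Overall: Program B 128/272 = 47.1%, the job-training program 123/225 = 54.7% → the job-training program
Program B wins each risk group but the job-training program wins overall — the comparison reverses. Program B's participants skew toward high-risk, which has a lower base rate.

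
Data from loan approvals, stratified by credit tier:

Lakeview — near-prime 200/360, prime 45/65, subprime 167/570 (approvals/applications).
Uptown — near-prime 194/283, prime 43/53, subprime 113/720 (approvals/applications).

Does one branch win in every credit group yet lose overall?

No

Near-prime: Lakeview 200/360 = 55.6%, Uptown 194/283 = 68.6% → Uptown
Prime: Lakeview 45/65 = 69.2%, Uptown 43/53 = 81.1% → Uptown
Subprime: Lakeview 167/570 = 29.3%, Uptown 113/720 = 15.7% → Lakeview
Overall: Lakeview 412/995 = 41.4%, Uptown 350/1056 = 33.1% → Lakeview
Neither sweeps: Lakeview wins 1 of 3 groups, Uptown wins 2. Lakeview wins overall but not every group — no Simpson reversal.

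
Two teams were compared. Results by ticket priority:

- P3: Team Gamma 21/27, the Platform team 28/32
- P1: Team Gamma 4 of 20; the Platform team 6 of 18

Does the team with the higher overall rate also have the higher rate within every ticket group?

P3: Team Gamma 21/27 = 77.8%, the Platform team 28/32 = 87.5% → the Platform team
P1: Team Gamma 4/20 = 20.0%, the Platform team 6/18 = 33.3% → the Platform team
Overall: Team Gamma 25/47 = 53.2%, the Platform team 34/50 = 68.0% → the Platform team
The Platform team wins overall and in every ticket group — no reversal.

Yes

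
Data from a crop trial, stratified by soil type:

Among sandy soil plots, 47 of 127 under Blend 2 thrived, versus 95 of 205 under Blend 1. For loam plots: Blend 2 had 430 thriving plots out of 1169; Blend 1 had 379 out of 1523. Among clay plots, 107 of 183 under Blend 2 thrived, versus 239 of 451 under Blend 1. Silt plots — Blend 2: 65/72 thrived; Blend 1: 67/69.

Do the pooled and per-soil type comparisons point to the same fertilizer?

Sandy soil: Blend 2 47/127 = 37.0%, Blend 1 95/205 = 46.3% → Blend 1
Loam: Blend 2 430/1169 = 36.8%, Blend 1 379/1523 = 24.9% → Blend 2
Clay: Blend 2 107/183 = 58.5%, Blend 1 239/451 = 53.0% → Blend 2
Silt: Blend 2 65/72 = 90.3%, Blend 1 67/69 = 97.1% → Blend 1
Overall: Blend 2 649/1551 = 41.8%, Blend 1 780/2248 = 34.7% → Blend 2
Neither sweeps: Blend 2 wins 2 of 4 groups, Blend 1 wins 2. Blend 2 wins overall but not every group — no Simpson reversal.

No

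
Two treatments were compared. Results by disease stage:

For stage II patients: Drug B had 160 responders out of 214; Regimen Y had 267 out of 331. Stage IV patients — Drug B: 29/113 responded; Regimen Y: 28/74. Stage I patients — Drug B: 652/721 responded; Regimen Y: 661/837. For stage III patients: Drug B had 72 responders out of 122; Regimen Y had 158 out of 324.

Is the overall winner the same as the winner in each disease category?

Stage II: Drug B 160/214 = 74.8%, Regimen Y 267/331 = 80.7% → Regimen Y
Stage IV: Drug B 29/113 = 25.7%, Regimen Y 28/74 = 37.8% → Regimen Y
Stage I: Drug B 652/721 = 90.4%, Regimen Y 661/837 = 79.0% → Drug B
Stage III: Drug B 72/122 = 59.0%, Regimen Y 158/324 = 48.8% → Drug B
Overall: Drug B 913/1170 = 78.0%, Regimen Y 1114/1566 = 71.1% → Drug B
Neither sweeps: Drug B wins 2 of 4 groups, Regimen Y wins 2. Drug B wins overall but not every group — no Simpson reversal.

No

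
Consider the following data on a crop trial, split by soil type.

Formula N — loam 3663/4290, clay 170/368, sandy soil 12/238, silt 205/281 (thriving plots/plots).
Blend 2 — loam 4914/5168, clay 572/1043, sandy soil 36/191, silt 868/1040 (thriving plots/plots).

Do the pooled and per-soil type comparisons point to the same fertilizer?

Loam: Formula N 3663/4290 = 85.4%, Blend 2 4914/5168 = 95.1% → Blend 2
Clay: Formula N 170/368 = 46.2%, Blend 2 572/1043 = 54.8% → Blend 2
Sandy soil: Formula N 12/238 = 5.0%, Blend 2 36/191 = 18.8% → Blend 2
Silt: Formula N 205/281 = 73.0%, Blend 2 868/1040 = 83.5% → Blend 2
Overall: Formula N 4050/5177 = 78.2%, Blend 2 6390/7442 = 85.9% → Blend 2
Blend 2 wins overall and in every soil group — no reversal.

Yes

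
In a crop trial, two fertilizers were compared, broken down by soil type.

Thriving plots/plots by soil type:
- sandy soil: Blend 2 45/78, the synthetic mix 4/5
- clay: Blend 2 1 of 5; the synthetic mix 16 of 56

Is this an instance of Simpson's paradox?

Yes

Sandy soil: Blend 2 45/78 = 57.7%, the synthetic mix 4/5 = 80.0% → the synthetic mix
Clay: Blend 2 1/5 = 20.0%, the synthetic mix 16/56 = 28.6% → the synthetic mix
Overall: Blend 2 46/83 = 55.4%, the synthetic mix 20/61 = 32.8% → Blend 2
The synthetic mix wins each soil group but Blend 2 wins overall — the comparison reverses. The synthetic mix's plots skew toward clay, which has a lower base rate.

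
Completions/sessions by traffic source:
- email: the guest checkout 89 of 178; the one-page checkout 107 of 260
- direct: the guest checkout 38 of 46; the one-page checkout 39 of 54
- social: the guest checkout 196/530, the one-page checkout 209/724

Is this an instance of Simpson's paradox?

Email: the guest checkout 89/178 = 50.0%, the one-page checkout 107/260 = 41.2% → the guest checkout
Direct: the guest checkout 38/46 = 82.6%, the one-page checkout 39/54 = 72.2% → the guest checkout
Social: the guest checkout 196/530 = 37.0%, the one-page checkout 209/724 = 28.9% → the guest checkout
Overall: the guest checkout 323/754 = 42.8%, the one-page checkout 355/1038 = 34.2% → the guest checkout
The guest checkout wins overall and in every traffic group — no reversal.

No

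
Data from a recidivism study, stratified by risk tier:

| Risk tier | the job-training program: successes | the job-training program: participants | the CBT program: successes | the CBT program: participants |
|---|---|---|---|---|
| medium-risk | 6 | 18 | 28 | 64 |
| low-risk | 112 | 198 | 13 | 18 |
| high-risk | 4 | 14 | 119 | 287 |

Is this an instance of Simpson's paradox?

Yes

Medium-risk: the job-training program 6/18 = 33.3%, the CBT program 28/64 = 43.8% → the CBT program
Low-risk: the job-training program 112/198 = 56.6%, the CBT program 13/18 = 72.2% → the CBT program
High-risk: the job-training program 4/14 = 28.6%, the CBT program 119/287 = 41.5% → the CBT program
Overall: the job-training program 122/230 = 53.0%, the CBT program 160/369 = 43.4% → the job-training program
The CBT program wins each risk group but the job-training program wins overall — the comparison reverses. The CBT program's participants skew toward high-risk, which has a lower base rate.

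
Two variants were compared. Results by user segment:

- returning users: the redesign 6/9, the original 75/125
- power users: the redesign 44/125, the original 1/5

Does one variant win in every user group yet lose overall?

Returning users: the redesign 6/9 = 66.7%, the original 75/125 = 60.0% → the redesign
Power users: the redesign 44/125 = 35.2%, the original 1/5 = 20.0% → the redesign
Overall: the redesign 50/134 = 37.3%, the original 76/130 = 58.5% → the original
The redesign wins each user group but the original wins overall — the comparison reverses. The redesign's views skew toward power users, which has a lower base rate.

Yes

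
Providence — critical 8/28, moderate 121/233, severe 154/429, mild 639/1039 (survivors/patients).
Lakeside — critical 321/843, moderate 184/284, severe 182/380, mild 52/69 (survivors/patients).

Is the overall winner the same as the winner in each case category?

Critical: Providence 8/28 = 28.6%, Lakeside 321/843 = 38.1% → Lakeside
Moderate: Providence 121/233 = 51.9%, Lakeside 184/284 = 64.8% → Lakeside
Severe: Providence 154/429 = 35.9%, Lakeside 182/380 = 47.9% → Lakeside
Mild: Providence 639/1039 = 61.5%, Lakeside 52/69 = 75.4% → Lakeside
Overall: Providence 922/1729 = 53.3%, Lakeside 739/1576 = 46.9% → Providence
Lakeside wins each case group but Providence wins overall — the comparison reverses. Lakeside's patients skew toward critical, which has a lower base rate.

No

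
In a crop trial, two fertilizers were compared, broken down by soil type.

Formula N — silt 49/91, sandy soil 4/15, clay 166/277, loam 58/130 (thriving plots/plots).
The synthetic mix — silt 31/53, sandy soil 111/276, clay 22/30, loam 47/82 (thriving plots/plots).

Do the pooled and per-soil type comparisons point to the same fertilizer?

Silt: Formula N 49/91 = 53.8%, the synthetic mix 31/53 = 58.5% → the synthetic mix
Sandy soil: Formula N 4/15 = 26.7%, the synthetic mix 111/276 = 40.2% → the synthetic mix
Clay: Formula N 166/277 = 59.9%, the synthetic mix 22/30 = 73.3% → the synthetic mix
Loam: Formula N 58/130 = 44.6%, the synthetic mix 47/82 = 57.3% → the synthetic mix
Overall: Formula N 277/513 = 54.0%, the synthetic mix 211/441 = 47.8% → Formula N
The synthetic mix wins each soil group but Formula N wins overall — the comparison reverses. The synthetic mix's plots skew toward sandy soil, which has a lower base rate.

No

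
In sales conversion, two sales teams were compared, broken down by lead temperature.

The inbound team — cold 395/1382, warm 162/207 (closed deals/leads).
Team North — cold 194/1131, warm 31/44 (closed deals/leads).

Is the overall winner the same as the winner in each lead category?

Cold: the inbound team 395/1382 = 28.6%, Team North 194/1131 = 17.2% → the inbound team
Warm: the inbound team 162/207 = 78.3%, Team North 31/44 = 70.5% → the inbound team
Overall: the inbound team 557/1589 = 35.1%, Team North 225/1175 = 19.1% → the inbound team
The inbound team wins overall and in every lead group — no reversal.

Yes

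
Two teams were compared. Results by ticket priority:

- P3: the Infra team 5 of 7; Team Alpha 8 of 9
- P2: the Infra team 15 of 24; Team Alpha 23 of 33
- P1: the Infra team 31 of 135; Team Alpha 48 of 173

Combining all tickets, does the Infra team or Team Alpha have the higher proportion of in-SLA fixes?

P3: the Infra team 5/7 = 71.4%, Team Alpha 8/9 = 88.9% → Team Alpha
P2: the Infra team 15/24 = 62.5%, Team Alpha 23/33 = 69.7% → Team Alpha
P1: the Infra team 31/135 = 23.0%, Team Alpha 48/173 = 27.7% → Team Alpha
Overall: the Infra team 51/166 = 30.7%, Team Alpha 79/215 = 36.7% → Team Alpha

Team Alpha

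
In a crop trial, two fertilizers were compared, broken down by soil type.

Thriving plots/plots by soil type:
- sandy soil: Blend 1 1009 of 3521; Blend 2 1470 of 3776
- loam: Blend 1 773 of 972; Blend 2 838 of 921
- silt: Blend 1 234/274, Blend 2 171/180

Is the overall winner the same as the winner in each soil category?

Yes

Sandy soil: Blend 1 1009/3521 = 28.7%, Blend 2 1470/3776 = 38.9% → Blend 2
Loam: Blend 1 773/972 = 79.5%, Blend 2 838/921 = 91.0% → Blend 2
Silt: Blend 1 234/274 = 85.4%, Blend 2 171/180 = 95.0% → Blend 2
Overall: Blend 1 2016/4767 = 42.3%, Blend 2 2479/4877 = 50.8% → Blend 2
Blend 2 wins overall and in every soil group — no reversal.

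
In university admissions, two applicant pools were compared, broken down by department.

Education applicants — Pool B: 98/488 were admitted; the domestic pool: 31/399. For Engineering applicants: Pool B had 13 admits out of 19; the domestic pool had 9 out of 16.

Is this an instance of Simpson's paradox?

Education: Pool B 98/488 = 20.1%, the domestic pool 31/399 = 7.8% → Pool B
Engineering: Pool B 13/19 = 68.4%, the domestic pool 9/16 = 56.2% → Pool B
Overall: Pool B 111/507 = 21.9%, the domestic pool 40/415 = 9.6% → Pool B
Pool B wins overall and in every department group — no reversal.

No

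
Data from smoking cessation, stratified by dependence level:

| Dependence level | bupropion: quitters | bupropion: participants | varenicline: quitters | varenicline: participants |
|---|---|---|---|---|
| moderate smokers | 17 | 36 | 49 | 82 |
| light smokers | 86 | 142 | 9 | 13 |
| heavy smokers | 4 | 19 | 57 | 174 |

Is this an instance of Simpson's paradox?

Yes

Moderate smokers: bupropion 17/36 = 47.2%, varenicline 49/82 = 59.8% → varenicline
Light smokers: bupropion 86/142 = 60.6%, varenicline 9/13 = 69.2% → varenicline
Heavy smokers: bupropion 4/19 = 21.1%, varenicline 57/174 = 32.8% → varenicline
Overall: bupropion 107/197 = 54.3%, varenicline 115/269 = 42.8% → bupropion
Varenicline wins each dependence group but bupropion wins overall — the comparison reverses. Varenicline's participants skew toward heavy smokers, which has a lower base rate.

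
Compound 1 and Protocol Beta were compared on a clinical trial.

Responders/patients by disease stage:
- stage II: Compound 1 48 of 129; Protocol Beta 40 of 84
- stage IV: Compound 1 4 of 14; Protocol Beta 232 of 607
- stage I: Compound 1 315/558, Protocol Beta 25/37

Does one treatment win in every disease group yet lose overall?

Stage II: Compound 1 48/129 = 37.2%, Protocol Beta 40/84 = 47.6% → Protocol Beta
Stage IV: Compound 1 4/14 = 28.6%, Protocol Beta 232/607 = 38.2% → Protocol Beta
Stage I: Compound 1 315/558 = 56.5%, Protocol Beta 25/37 = 67.6% → Protocol Beta
Overall: Compound 1 367/701 = 52.4%, Protocol Beta 297/728 = 40.8% → Compound 1
Protocol Beta wins each disease group but Compound 1 wins overall — the comparison reverses. Protocol Beta's patients skew toward stage IV, which has a lower base rate.

Yes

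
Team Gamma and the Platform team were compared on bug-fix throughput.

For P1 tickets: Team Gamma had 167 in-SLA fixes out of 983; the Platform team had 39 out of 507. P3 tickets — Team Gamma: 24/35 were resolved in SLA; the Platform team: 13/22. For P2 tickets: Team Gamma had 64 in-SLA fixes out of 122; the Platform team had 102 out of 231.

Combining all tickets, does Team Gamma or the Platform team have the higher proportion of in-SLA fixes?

P1: Team Gamma 167/983 = 17.0%, the Platform team 39/507 = 7.7% → Team Gamma
P3: Team Gamma 24/35 = 68.6%, the Platform team 13/22 = 59.1% → Team Gamma
P2: Team Gamma 64/122 = 52.5%, the Platform team 102/231 = 44.2% → Team Gamma
Overall: Team Gamma 255/1140 = 22.4%, the Platform team 154/760 = 20.3% → Team Gamma

Team Gamma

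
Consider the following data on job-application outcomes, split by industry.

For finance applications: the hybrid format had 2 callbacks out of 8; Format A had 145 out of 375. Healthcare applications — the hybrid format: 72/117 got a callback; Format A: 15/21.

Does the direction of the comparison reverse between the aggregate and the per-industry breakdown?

Yes

Finance: the hybrid format 2/8 = 25.0%, Format A 145/375 = 38.7% → Format A
Healthcare: the hybrid format 72/117 = 61.5%, Format A 15/21 = 71.4% → Format A
Overall: the hybrid format 74/125 = 59.2%, Format A 160/396 = 40.4% → the hybrid format
Format A wins each industry group but the hybrid format wins overall — the comparison reverses. Format A's applications skew toward finance, which has a lower base rate.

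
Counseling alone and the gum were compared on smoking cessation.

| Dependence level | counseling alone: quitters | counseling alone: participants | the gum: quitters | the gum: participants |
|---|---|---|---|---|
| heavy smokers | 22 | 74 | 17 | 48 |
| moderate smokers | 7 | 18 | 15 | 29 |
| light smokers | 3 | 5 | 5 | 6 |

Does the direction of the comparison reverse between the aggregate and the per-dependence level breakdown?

No

Heavy smokers: counseling alone 22/74 = 29.7%, the gum 17/48 = 35.4% → the gum
Moderate smokers: counseling alone 7/18 = 38.9%, the gum 15/29 = 51.7% → the gum
Light smokers: counseling alone 3/5 = 60.0%, the gum 5/6 = 83.3% → the gum
Overall: counseling alone 32/97 = 33.0%, the gum 37/83 = 44.6% → the gum
The gum wins overall and in every dependence group — no reversal.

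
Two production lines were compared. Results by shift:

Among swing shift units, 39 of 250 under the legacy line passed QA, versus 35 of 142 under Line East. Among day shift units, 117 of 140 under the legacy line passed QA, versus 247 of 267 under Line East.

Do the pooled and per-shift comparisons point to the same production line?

Swing shift: the legacy line 39/250 = 15.6%, Line East 35/142 = 24.6% → Line East
Day shift: the legacy line 117/140 = 83.6%, Line East 247/267 = 92.5% → Line East
Overall: the legacy line 156/390 = 40.0%, Line East 282/409 = 68.9% → Line East
Line East wins overall and in every shift group — no reversal.

Yes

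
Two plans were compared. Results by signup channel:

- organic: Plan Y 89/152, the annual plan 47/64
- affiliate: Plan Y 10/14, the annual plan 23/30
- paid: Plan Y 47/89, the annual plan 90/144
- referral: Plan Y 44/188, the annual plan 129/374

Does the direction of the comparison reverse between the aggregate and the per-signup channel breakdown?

No

Organic: Plan Y 89/152 = 58.6%, the annual plan 47/64 = 73.4% → the annual plan
Affiliate: Plan Y 10/14 = 71.4%, the annual plan 23/30 = 76.7% → the annual plan
Paid: Plan Y 47/89 = 52.8%, the annual plan 90/144 = 62.5% → the annual plan
Referral: Plan Y 44/188 = 23.4%, the annual plan 129/374 = 34.5% → the annual plan
Overall: Plan Y 190/443 = 42.9%, the annual plan 289/612 = 47.2% → the annual plan
The annual plan wins overall and in every signup group — no reversal.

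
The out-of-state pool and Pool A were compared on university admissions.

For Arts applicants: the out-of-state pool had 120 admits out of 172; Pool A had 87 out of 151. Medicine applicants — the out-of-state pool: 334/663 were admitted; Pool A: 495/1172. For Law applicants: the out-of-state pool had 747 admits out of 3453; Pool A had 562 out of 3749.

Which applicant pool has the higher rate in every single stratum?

the out-of-state pool

Arts: the out-of-state pool 120/172 = 69.8%, Pool A 87/151 = 57.6% → the out-of-state pool
Medicine: the out-of-state pool 334/663 = 50.4%, Pool A 495/1172 = 42.2% → the out-of-state pool
Law: the out-of-state pool 747/3453 = 21.6%, Pool A 562/3749 = 15.0% → the out-of-state pool
The out-of-state pool has the higher rate in all 3 groups.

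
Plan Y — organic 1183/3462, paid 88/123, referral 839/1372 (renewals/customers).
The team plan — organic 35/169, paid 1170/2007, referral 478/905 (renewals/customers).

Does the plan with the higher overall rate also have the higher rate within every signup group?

Organic: Plan Y 1183/3462 = 34.2%, the team plan 35/169 = 20.7% → Plan Y
Paid: Plan Y 88/123 = 71.5%, the team plan 1170/2007 = 58.3% → Plan Y
Referral: Plan Y 839/1372 = 61.2%, the team plan 478/905 = 52.8% → Plan Y
Overall: Plan Y 2110/4957 = 42.6%, the team plan 1683/3081 = 54.6% → the team plan
Plan Y wins each signup group but the team plan wins overall — the comparison reverses. Plan Y's customers skew toward organic, which has a lower base rate.

No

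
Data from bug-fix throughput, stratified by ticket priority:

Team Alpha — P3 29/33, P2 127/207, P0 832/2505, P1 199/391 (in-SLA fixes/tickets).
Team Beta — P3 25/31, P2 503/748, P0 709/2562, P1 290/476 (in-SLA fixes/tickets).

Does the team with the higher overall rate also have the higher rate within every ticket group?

No

P3: Team Alpha 29/33 = 87.9%, Team Beta 25/31 = 80.6% → Team Alpha
P2: Team Alpha 127/207 = 61.4%, Team Beta 503/748 = 67.2% → Team Beta
P0: Team Alpha 832/2505 = 33.2%, Team Beta 709/2562 = 27.7% → Team Alpha
P1: Team Alpha 199/391 = 50.9%, Team Beta 290/476 = 60.9% → Team Beta
Overall: Team Alpha 1187/3136 = 37.9%, Team Beta 1527/3817 = 40.0% → Team Beta
Neither sweeps: Team Alpha wins 2 of 4 groups, Team Beta wins 2. Team Beta wins overall but not every group — no Simpson reversal.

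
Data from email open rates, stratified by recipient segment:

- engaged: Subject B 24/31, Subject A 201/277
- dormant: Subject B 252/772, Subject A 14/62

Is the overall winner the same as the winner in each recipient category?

No

Engaged: Subject B 24/31 = 77.4%, Subject A 201/277 = 72.6% → Subject B
Dormant: Subject B 252/772 = 32.6%, Subject A 14/62 = 22.6% → Subject B
Overall: Subject B 276/803 = 34.4%, Subject A 215/339 = 63.4% → Subject A
Subject B wins each recipient group but Subject A wins overall — the comparison reverses. Subject B's sends skew toward dormant, which has a lower base rate.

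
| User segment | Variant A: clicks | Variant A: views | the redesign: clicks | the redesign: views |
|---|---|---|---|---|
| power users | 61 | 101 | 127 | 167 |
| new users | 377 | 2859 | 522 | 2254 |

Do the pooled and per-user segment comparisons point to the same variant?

Power users: Variant A 61/101 = 60.4%, the redesign 127/167 = 76.0% → the redesign
New users: Variant A 377/2859 = 13.2%, the redesign 522/2254 = 23.2% → the redesign
Overall: Variant A 438/2960 = 14.8%, the redesign 649/2421 = 26.8% → the redesign
The redesign wins overall and in every user group — no reversal.

Yes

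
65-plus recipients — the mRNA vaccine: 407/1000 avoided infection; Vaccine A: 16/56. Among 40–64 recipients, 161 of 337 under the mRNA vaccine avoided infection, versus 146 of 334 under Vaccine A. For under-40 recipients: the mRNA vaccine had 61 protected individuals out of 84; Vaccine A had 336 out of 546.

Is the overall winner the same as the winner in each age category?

No

65-plus: the mRNA vaccine 407/1000 = 40.7%, Vaccine A 16/56 = 28.6% → the mRNA vaccine
40–64: the mRNA vaccine 161/337 = 47.8%, Vaccine A 146/334 = 43.7% → the mRNA vaccine
Under-40: the mRNA vaccine 61/84 = 72.6%, Vaccine A 336/546 = 61.5% → the mRNA vaccine
Overall: the mRNA vaccine 629/1421 = 44.3%, Vaccine A 498/936 = 53.2% → Vaccine A
The mRNA vaccine wins each age group but Vaccine A wins overall — the comparison reverses. The mRNA vaccine's recipients skew toward 65-plus, which has a lower base rate.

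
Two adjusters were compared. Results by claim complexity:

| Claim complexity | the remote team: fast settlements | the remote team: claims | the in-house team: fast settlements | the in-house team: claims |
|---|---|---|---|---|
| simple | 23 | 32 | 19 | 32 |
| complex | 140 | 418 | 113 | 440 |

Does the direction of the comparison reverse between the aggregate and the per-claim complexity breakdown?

No

Simple: the remote team 23/32 = 71.9%, the in-house team 19/32 = 59.4% → the remote team
Complex: the remote team 140/418 = 33.5%, the in-house team 113/440 = 25.7% → the remote team
Overall: the remote team 163/450 = 36.2%, the in-house team 132/472 = 28.0% → the remote team
The remote team wins overall and in every claim group — no reversal.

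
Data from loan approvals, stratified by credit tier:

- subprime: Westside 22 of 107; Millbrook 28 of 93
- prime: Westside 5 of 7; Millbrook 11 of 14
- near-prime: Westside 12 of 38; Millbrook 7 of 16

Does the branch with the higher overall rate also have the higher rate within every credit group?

Subprime: Westside 22/107 = 20.6%, Millbrook 28/93 = 30.1% → Millbrook
Prime: Westside 5/7 = 71.4%, Millbrook 11/14 = 78.6% → Millbrook
Near-prime: Westside 12/38 = 31.6%, Millbrook 7/16 = 43.8% → Millbrook
Overall: Westside 39/152 = 25.7%, Millbrook 46/123 = 37.4% → Millbrook
Millbrook wins overall and in every credit group — no reversal.

Yes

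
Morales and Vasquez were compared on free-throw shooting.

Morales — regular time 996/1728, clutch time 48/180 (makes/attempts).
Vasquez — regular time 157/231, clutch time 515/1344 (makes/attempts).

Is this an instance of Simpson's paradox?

Yes

Regular time: Morales 996/1728 = 57.6%, Vasquez 157/231 = 68.0% → Vasquez
Clutch time: Morales 48/180 = 26.7%, Vasquez 515/1344 = 38.3% → Vasquez
Overall: Morales 1044/1908 = 54.7%, Vasquez 672/1575 = 42.7% → Morales
Vasquez wins each game group but Morales wins overall — the comparison reverses. Vasquez's attempts skew toward clutch time, which has a lower base rate.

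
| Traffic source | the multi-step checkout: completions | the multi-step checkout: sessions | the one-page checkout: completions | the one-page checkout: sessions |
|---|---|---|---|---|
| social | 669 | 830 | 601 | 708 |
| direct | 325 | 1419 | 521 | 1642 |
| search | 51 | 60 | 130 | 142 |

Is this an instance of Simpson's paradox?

No

Social: the multi-step checkout 669/830 = 80.6%, the one-page checkout 601/708 = 84.9% → the one-page checkout
Direct: the multi-step checkout 325/1419 = 22.9%, the one-page checkout 521/1642 = 31.7% → the one-page checkout
Search: the multi-step checkout 51/60 = 85.0%, the one-page checkout 130/142 = 91.5% → the one-page checkout
Overall: the multi-step checkout 1045/2309 = 45.3%, the one-page checkout 1252/2492 = 50.2% → the one-page checkout
The one-page checkout wins overall and in every traffic group — no reversal.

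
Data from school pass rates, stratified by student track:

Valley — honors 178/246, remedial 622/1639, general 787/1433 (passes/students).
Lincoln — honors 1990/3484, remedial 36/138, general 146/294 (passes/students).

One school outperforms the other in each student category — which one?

Honors: Valley 178/246 = 72.4%, Lincoln 1990/3484 = 57.1% → Valley
Remedial: Valley 622/1639 = 37.9%, Lincoln 36/138 = 26.1% → Valley
General: Valley 787/1433 = 54.9%, Lincoln 146/294 = 49.7% → Valley
Valley has the higher rate in all 3 groups.

Valley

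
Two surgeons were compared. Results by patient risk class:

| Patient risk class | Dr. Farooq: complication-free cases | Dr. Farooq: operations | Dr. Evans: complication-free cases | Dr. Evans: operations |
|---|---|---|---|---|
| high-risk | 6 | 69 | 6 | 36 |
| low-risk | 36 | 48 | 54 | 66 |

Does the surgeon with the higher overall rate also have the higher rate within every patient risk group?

High-risk: Dr. Farooq 6/69 = 8.7%, Dr. Evans 6/36 = 16.7% → Dr. Evans
Low-risk: Dr. Farooq 36/48 = 75.0%, Dr. Evans 54/66 = 81.8% → Dr. Evans
Overall: Dr. Farooq 42/117 = 35.9%, Dr. Evans 60/102 = 58.8% → Dr. Evans
Dr. Evans wins overall and in every patient risk group — no reversal.

Yes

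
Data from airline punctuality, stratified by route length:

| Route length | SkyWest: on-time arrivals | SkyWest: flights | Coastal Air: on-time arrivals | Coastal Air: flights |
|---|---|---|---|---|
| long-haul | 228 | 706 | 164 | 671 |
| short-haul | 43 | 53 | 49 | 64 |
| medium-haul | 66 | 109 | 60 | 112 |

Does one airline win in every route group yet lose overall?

No

Long-haul: SkyWest 228/706 = 32.3%, Coastal Air 164/671 = 24.4% → SkyWest
Short-haul: SkyWest 43/53 = 81.1%, Coastal Air 49/64 = 76.6% → SkyWest
Medium-haul: SkyWest 66/109 = 60.6%, Coastal Air 60/112 = 53.6% → SkyWest
Overall: SkyWest 337/868 = 38.8%, Coastal Air 273/847 = 32.2% → SkyWest
SkyWest wins overall and in every route group — no reversal.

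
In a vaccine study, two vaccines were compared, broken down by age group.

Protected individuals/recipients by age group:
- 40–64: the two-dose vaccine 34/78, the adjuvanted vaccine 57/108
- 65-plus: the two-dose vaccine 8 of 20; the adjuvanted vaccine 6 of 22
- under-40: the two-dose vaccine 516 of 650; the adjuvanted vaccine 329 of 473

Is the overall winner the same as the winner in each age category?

40–64: the two-dose vaccine 34/78 = 43.6%, the adjuvanted vaccine 57/108 = 52.8% → the adjuvanted vaccine
65-plus: the two-dose vaccine 8/20 = 40.0%, the adjuvanted vaccine 6/22 = 27.3% → the two-dose vaccine
Under-40: the two-dose vaccine 516/650 = 79.4%, the adjuvanted vaccine 329/473 = 69.6% → the two-dose vaccine
Overall: the two-dose vaccine 558/748 = 74.6%, the adjuvanted vaccine 392/603 = 65.0% → the two-dose vaccine
Neither sweeps: the two-dose vaccine wins 2 of 3 groups, the adjuvanted vaccine wins 1. The two-dose vaccine wins overall but not every group — no Simpson reversal.

No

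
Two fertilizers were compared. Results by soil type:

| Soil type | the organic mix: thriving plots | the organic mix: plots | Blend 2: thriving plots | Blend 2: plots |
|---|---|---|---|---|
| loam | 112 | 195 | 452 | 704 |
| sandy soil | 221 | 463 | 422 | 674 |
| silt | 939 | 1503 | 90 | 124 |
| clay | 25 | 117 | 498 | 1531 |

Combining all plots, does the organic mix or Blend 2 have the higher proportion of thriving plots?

the organic mix

Loam: the organic mix 112/195 = 57.4%, Blend 2 452/704 = 64.2% → Blend 2
Sandy soil: the organic mix 221/463 = 47.7%, Blend 2 422/674 = 62.6% → Blend 2
Silt: the organic mix 939/1503 = 62.5%, Blend 2 90/124 = 72.6% → Blend 2
Clay: the organic mix 25/117 = 21.4%, Blend 2 498/1531 = 32.5% → Blend 2
Overall: the organic mix 1297/2278 = 56.9%, Blend 2 1462/3033 = 48.2% → the organic mix
(Blend 2 wins every soil group but the organic mix wins overall — Blend 2's plots skew toward the low-rate clay group.)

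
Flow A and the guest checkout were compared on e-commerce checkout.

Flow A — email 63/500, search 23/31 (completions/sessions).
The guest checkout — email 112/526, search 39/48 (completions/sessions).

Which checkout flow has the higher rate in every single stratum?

the guest checkout

Email: Flow A 63/500 = 12.6%, the guest checkout 112/526 = 21.3% → the guest checkout
Search: Flow A 23/31 = 74.2%, the guest checkout 39/48 = 81.2% → the guest checkout
The guest checkout has the higher rate in both groups.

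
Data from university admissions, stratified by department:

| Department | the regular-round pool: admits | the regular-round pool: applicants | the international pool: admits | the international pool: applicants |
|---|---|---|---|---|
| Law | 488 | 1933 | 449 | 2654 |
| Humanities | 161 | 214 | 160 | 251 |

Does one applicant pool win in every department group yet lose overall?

No

Law: the regular-round pool 488/1933 = 25.2%, the international pool 449/2654 = 16.9% → the regular-round pool
Humanities: the regular-round pool 161/214 = 75.2%, the international pool 160/251 = 63.7% → the regular-round pool
Overall: the regular-round pool 649/2147 = 30.2%, the international pool 609/2905 = 21.0% → the regular-round pool
The regular-round pool wins overall and in every department group — no reversal.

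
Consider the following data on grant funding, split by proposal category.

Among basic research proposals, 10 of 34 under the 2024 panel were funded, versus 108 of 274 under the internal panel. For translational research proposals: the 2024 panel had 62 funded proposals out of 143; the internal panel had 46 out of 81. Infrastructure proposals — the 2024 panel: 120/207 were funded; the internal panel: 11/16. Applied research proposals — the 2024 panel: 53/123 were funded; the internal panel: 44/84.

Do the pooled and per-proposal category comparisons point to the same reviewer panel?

Basic research: the 2024 panel 10/34 = 29.4%, the internal panel 108/274 = 39.4% → the internal panel
Translational research: the 2024 panel 62/143 = 43.4%, the internal panel 46/81 = 56.8% → the internal panel
Infrastructure: the 2024 panel 120/207 = 58.0%, the internal panel 11/16 = 68.8% → the internal panel
Applied research: the 2024 panel 53/123 = 43.1%, the internal panel 44/84 = 52.4% → the internal panel
Overall: the 2024 panel 245/507 = 48.3%, the internal panel 209/455 = 45.9% → the 2024 panel
The internal panel wins each proposal group but the 2024 panel wins overall — the comparison reverses. The internal panel's proposals skew toward basic research, which has a lower base rate.

No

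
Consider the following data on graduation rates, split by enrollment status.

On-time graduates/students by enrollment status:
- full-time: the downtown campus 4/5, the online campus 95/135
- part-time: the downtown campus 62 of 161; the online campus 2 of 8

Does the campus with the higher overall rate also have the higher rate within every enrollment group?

Full-time: the downtown campus 4/5 = 80.0%, the online campus 95/135 = 70.4% → the downtown campus
Part-time: the downtown campus 62/161 = 38.5%, the online campus 2/8 = 25.0% → the downtown campus
Overall: the downtown campus 66/166 = 39.8%, the online campus 97/143 = 67.8% → the online campus
The downtown campus wins each enrollment group but the online campus wins overall — the comparison reverses. The downtown campus's students skew toward part-time, which has a lower base rate.

No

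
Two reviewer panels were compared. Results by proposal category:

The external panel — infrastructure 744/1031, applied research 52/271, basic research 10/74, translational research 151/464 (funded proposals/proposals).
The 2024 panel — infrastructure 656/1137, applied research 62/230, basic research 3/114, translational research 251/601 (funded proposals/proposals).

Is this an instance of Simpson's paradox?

Infrastructure: the external panel 744/1031 = 72.2%, the 2024 panel 656/1137 = 57.7% → the external panel
Applied research: the external panel 52/271 = 19.2%, the 2024 panel 62/230 = 27.0% → the 2024 panel
Basic research: the external panel 10/74 = 13.5%, the 2024 panel 3/114 = 2.6% → the external panel
Translational research: the external panel 151/464 = 32.5%, the 2024 panel 251/601 = 41.8% → the 2024 panel
Overall: the external panel 957/1840 = 52.0%, the 2024 panel 972/2082 = 46.7% → the external panel
Neither sweeps: the external panel wins 2 of 4 groups, the 2024 panel wins 2. The external panel wins overall but not every group — no Simpson reversal.

No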